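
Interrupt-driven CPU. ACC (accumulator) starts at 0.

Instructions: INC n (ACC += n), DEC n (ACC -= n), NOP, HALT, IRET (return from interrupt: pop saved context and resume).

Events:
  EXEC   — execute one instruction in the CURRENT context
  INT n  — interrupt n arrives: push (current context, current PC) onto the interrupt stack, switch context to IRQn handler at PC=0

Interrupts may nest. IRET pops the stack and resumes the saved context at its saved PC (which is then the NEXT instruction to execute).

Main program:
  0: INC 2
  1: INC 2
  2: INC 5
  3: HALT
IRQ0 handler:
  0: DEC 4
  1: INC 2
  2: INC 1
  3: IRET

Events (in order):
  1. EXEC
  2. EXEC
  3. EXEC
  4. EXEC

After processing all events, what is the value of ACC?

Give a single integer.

Answer: 9

Derivation:
Event 1 (EXEC): [MAIN] PC=0: INC 2 -> ACC=2
Event 2 (EXEC): [MAIN] PC=1: INC 2 -> ACC=4
Event 3 (EXEC): [MAIN] PC=2: INC 5 -> ACC=9
Event 4 (EXEC): [MAIN] PC=3: HALT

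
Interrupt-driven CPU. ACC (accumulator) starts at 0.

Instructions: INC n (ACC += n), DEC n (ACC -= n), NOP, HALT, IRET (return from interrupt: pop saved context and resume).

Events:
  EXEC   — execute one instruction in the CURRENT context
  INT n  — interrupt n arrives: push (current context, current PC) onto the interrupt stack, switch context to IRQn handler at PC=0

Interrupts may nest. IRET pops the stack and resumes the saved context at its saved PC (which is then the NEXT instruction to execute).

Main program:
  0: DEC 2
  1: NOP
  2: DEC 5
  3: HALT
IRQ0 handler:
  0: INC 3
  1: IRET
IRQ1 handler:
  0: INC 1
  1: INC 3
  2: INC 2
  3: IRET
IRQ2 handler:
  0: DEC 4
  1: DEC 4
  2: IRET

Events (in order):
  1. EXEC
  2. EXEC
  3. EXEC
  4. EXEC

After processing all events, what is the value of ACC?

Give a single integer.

Answer: -7

Derivation:
Event 1 (EXEC): [MAIN] PC=0: DEC 2 -> ACC=-2
Event 2 (EXEC): [MAIN] PC=1: NOP
Event 3 (EXEC): [MAIN] PC=2: DEC 5 -> ACC=-7
Event 4 (EXEC): [MAIN] PC=3: HALT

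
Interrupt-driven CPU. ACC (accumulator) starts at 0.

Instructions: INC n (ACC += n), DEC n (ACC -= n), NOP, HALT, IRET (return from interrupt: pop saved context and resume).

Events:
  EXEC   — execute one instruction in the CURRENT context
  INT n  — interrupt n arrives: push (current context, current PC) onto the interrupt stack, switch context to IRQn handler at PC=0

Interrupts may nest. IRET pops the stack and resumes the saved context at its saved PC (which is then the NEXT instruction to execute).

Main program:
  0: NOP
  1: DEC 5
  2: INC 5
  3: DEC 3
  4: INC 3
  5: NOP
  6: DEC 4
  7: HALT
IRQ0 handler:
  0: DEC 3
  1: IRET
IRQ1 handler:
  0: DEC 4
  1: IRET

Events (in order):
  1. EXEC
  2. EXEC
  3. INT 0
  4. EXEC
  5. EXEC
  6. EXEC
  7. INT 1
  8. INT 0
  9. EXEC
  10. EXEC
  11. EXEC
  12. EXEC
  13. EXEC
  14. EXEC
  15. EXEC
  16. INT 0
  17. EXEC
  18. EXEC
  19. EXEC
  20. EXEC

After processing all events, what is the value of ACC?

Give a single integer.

Answer: -17

Derivation:
Event 1 (EXEC): [MAIN] PC=0: NOP
Event 2 (EXEC): [MAIN] PC=1: DEC 5 -> ACC=-5
Event 3 (INT 0): INT 0 arrives: push (MAIN, PC=2), enter IRQ0 at PC=0 (depth now 1)
Event 4 (EXEC): [IRQ0] PC=0: DEC 3 -> ACC=-8
Event 5 (EXEC): [IRQ0] PC=1: IRET -> resume MAIN at PC=2 (depth now 0)
Event 6 (EXEC): [MAIN] PC=2: INC 5 -> ACC=-3
Event 7 (INT 1): INT 1 arrives: push (MAIN, PC=3), enter IRQ1 at PC=0 (depth now 1)
Event 8 (INT 0): INT 0 arrives: push (IRQ1, PC=0), enter IRQ0 at PC=0 (depth now 2)
Event 9 (EXEC): [IRQ0] PC=0: DEC 3 -> ACC=-6
Event 10 (EXEC): [IRQ0] PC=1: IRET -> resume IRQ1 at PC=0 (depth now 1)
Event 11 (EXEC): [IRQ1] PC=0: DEC 4 -> ACC=-10
Event 12 (EXEC): [IRQ1] PC=1: IRET -> resume MAIN at PC=3 (depth now 0)
Event 13 (EXEC): [MAIN] PC=3: DEC 3 -> ACC=-13
Event 14 (EXEC): [MAIN] PC=4: INC 3 -> ACC=-10
Event 15 (EXEC): [MAIN] PC=5: NOP
Event 16 (INT 0): INT 0 arrives: push (MAIN, PC=6), enter IRQ0 at PC=0 (depth now 1)
Event 17 (EXEC): [IRQ0] PC=0: DEC 3 -> ACC=-13
Event 18 (EXEC): [IRQ0] PC=1: IRET -> resume MAIN at PC=6 (depth now 0)
Event 19 (EXEC): [MAIN] PC=6: DEC 4 -> ACC=-17
Event 20 (EXEC): [MAIN] PC=7: HALT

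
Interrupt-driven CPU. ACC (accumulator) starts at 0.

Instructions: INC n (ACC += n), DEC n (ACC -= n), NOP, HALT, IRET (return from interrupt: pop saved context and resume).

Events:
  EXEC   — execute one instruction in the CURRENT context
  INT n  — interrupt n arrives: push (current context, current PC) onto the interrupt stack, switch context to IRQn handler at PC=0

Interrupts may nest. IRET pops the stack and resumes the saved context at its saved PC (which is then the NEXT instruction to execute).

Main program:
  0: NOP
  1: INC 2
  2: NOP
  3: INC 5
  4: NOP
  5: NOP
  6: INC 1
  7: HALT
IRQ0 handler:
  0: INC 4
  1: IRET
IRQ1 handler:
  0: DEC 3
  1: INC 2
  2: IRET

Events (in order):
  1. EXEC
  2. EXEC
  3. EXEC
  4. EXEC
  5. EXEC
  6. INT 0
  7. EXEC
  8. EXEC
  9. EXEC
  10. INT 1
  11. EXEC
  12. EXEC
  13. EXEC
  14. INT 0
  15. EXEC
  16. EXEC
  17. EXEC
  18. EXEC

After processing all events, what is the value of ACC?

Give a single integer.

Answer: 15

Derivation:
Event 1 (EXEC): [MAIN] PC=0: NOP
Event 2 (EXEC): [MAIN] PC=1: INC 2 -> ACC=2
Event 3 (EXEC): [MAIN] PC=2: NOP
Event 4 (EXEC): [MAIN] PC=3: INC 5 -> ACC=7
Event 5 (EXEC): [MAIN] PC=4: NOP
Event 6 (INT 0): INT 0 arrives: push (MAIN, PC=5), enter IRQ0 at PC=0 (depth now 1)
Event 7 (EXEC): [IRQ0] PC=0: INC 4 -> ACC=11
Event 8 (EXEC): [IRQ0] PC=1: IRET -> resume MAIN at PC=5 (depth now 0)
Event 9 (EXEC): [MAIN] PC=5: NOP
Event 10 (INT 1): INT 1 arrives: push (MAIN, PC=6), enter IRQ1 at PC=0 (depth now 1)
Event 11 (EXEC): [IRQ1] PC=0: DEC 3 -> ACC=8
Event 12 (EXEC): [IRQ1] PC=1: INC 2 -> ACC=10
Event 13 (EXEC): [IRQ1] PC=2: IRET -> resume MAIN at PC=6 (depth now 0)
Event 14 (INT 0): INT 0 arrives: push (MAIN, PC=6), enter IRQ0 at PC=0 (depth now 1)
Event 15 (EXEC): [IRQ0] PC=0: INC 4 -> ACC=14
Event 16 (EXEC): [IRQ0] PC=1: IRET -> resume MAIN at PC=6 (depth now 0)
Event 17 (EXEC): [MAIN] PC=6: INC 1 -> ACC=15
Event 18 (EXEC): [MAIN] PC=7: HALT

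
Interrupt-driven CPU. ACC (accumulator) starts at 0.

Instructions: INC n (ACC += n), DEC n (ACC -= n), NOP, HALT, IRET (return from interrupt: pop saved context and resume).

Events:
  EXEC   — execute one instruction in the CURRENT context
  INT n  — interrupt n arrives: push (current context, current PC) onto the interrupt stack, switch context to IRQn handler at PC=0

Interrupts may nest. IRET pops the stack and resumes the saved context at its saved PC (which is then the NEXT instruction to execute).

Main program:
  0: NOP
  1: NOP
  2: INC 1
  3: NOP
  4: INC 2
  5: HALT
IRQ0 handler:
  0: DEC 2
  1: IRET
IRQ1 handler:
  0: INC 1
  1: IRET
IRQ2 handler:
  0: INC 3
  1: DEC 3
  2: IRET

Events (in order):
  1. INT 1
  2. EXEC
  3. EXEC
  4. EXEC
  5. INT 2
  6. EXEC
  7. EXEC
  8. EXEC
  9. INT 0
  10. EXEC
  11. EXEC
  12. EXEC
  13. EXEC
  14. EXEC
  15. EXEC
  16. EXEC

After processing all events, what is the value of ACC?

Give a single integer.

Answer: 2

Derivation:
Event 1 (INT 1): INT 1 arrives: push (MAIN, PC=0), enter IRQ1 at PC=0 (depth now 1)
Event 2 (EXEC): [IRQ1] PC=0: INC 1 -> ACC=1
Event 3 (EXEC): [IRQ1] PC=1: IRET -> resume MAIN at PC=0 (depth now 0)
Event 4 (EXEC): [MAIN] PC=0: NOP
Event 5 (INT 2): INT 2 arrives: push (MAIN, PC=1), enter IRQ2 at PC=0 (depth now 1)
Event 6 (EXEC): [IRQ2] PC=0: INC 3 -> ACC=4
Event 7 (EXEC): [IRQ2] PC=1: DEC 3 -> ACC=1
Event 8 (EXEC): [IRQ2] PC=2: IRET -> resume MAIN at PC=1 (depth now 0)
Event 9 (INT 0): INT 0 arrives: push (MAIN, PC=1), enter IRQ0 at PC=0 (depth now 1)
Event 10 (EXEC): [IRQ0] PC=0: DEC 2 -> ACC=-1
Event 11 (EXEC): [IRQ0] PC=1: IRET -> resume MAIN at PC=1 (depth now 0)
Event 12 (EXEC): [MAIN] PC=1: NOP
Event 13 (EXEC): [MAIN] PC=2: INC 1 -> ACC=0
Event 14 (EXEC): [MAIN] PC=3: NOP
Event 15 (EXEC): [MAIN] PC=4: INC 2 -> ACC=2
Event 16 (EXEC): [MAIN] PC=5: HALT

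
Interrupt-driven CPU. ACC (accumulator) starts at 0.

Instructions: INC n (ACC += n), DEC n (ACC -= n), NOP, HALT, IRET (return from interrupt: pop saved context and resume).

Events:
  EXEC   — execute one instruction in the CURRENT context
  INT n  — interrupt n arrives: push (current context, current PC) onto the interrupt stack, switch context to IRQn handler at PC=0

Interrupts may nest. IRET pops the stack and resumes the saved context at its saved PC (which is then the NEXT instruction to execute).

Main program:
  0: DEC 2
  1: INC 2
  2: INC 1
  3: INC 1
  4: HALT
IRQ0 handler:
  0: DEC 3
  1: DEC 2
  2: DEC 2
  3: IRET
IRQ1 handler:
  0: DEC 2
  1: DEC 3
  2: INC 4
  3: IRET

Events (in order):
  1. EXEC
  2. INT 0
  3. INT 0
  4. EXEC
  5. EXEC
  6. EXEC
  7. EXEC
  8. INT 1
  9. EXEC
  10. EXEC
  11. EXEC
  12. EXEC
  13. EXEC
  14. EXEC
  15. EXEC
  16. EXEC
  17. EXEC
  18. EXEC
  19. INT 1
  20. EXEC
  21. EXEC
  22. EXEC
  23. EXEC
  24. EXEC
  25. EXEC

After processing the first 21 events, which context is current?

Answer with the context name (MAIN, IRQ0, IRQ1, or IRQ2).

Event 1 (EXEC): [MAIN] PC=0: DEC 2 -> ACC=-2
Event 2 (INT 0): INT 0 arrives: push (MAIN, PC=1), enter IRQ0 at PC=0 (depth now 1)
Event 3 (INT 0): INT 0 arrives: push (IRQ0, PC=0), enter IRQ0 at PC=0 (depth now 2)
Event 4 (EXEC): [IRQ0] PC=0: DEC 3 -> ACC=-5
Event 5 (EXEC): [IRQ0] PC=1: DEC 2 -> ACC=-7
Event 6 (EXEC): [IRQ0] PC=2: DEC 2 -> ACC=-9
Event 7 (EXEC): [IRQ0] PC=3: IRET -> resume IRQ0 at PC=0 (depth now 1)
Event 8 (INT 1): INT 1 arrives: push (IRQ0, PC=0), enter IRQ1 at PC=0 (depth now 2)
Event 9 (EXEC): [IRQ1] PC=0: DEC 2 -> ACC=-11
Event 10 (EXEC): [IRQ1] PC=1: DEC 3 -> ACC=-14
Event 11 (EXEC): [IRQ1] PC=2: INC 4 -> ACC=-10
Event 12 (EXEC): [IRQ1] PC=3: IRET -> resume IRQ0 at PC=0 (depth now 1)
Event 13 (EXEC): [IRQ0] PC=0: DEC 3 -> ACC=-13
Event 14 (EXEC): [IRQ0] PC=1: DEC 2 -> ACC=-15
Event 15 (EXEC): [IRQ0] PC=2: DEC 2 -> ACC=-17
Event 16 (EXEC): [IRQ0] PC=3: IRET -> resume MAIN at PC=1 (depth now 0)
Event 17 (EXEC): [MAIN] PC=1: INC 2 -> ACC=-15
Event 18 (EXEC): [MAIN] PC=2: INC 1 -> ACC=-14
Event 19 (INT 1): INT 1 arrives: push (MAIN, PC=3), enter IRQ1 at PC=0 (depth now 1)
Event 20 (EXEC): [IRQ1] PC=0: DEC 2 -> ACC=-16
Event 21 (EXEC): [IRQ1] PC=1: DEC 3 -> ACC=-19

Answer: IRQ1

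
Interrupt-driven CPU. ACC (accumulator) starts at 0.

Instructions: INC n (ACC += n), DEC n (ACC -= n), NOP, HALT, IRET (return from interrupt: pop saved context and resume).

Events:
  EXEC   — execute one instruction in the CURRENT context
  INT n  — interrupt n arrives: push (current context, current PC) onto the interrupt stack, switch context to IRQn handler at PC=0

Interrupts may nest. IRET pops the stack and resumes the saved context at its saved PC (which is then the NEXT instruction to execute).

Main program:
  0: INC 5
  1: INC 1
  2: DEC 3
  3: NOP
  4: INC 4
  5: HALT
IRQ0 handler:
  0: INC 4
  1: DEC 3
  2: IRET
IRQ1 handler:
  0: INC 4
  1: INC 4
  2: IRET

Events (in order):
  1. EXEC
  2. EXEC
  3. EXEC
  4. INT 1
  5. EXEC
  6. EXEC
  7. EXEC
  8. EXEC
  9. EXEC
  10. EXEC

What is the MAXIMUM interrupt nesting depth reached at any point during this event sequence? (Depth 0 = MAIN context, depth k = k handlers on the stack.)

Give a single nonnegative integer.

Event 1 (EXEC): [MAIN] PC=0: INC 5 -> ACC=5 [depth=0]
Event 2 (EXEC): [MAIN] PC=1: INC 1 -> ACC=6 [depth=0]
Event 3 (EXEC): [MAIN] PC=2: DEC 3 -> ACC=3 [depth=0]
Event 4 (INT 1): INT 1 arrives: push (MAIN, PC=3), enter IRQ1 at PC=0 (depth now 1) [depth=1]
Event 5 (EXEC): [IRQ1] PC=0: INC 4 -> ACC=7 [depth=1]
Event 6 (EXEC): [IRQ1] PC=1: INC 4 -> ACC=11 [depth=1]
Event 7 (EXEC): [IRQ1] PC=2: IRET -> resume MAIN at PC=3 (depth now 0) [depth=0]
Event 8 (EXEC): [MAIN] PC=3: NOP [depth=0]
Event 9 (EXEC): [MAIN] PC=4: INC 4 -> ACC=15 [depth=0]
Event 10 (EXEC): [MAIN] PC=5: HALT [depth=0]
Max depth observed: 1

Answer: 1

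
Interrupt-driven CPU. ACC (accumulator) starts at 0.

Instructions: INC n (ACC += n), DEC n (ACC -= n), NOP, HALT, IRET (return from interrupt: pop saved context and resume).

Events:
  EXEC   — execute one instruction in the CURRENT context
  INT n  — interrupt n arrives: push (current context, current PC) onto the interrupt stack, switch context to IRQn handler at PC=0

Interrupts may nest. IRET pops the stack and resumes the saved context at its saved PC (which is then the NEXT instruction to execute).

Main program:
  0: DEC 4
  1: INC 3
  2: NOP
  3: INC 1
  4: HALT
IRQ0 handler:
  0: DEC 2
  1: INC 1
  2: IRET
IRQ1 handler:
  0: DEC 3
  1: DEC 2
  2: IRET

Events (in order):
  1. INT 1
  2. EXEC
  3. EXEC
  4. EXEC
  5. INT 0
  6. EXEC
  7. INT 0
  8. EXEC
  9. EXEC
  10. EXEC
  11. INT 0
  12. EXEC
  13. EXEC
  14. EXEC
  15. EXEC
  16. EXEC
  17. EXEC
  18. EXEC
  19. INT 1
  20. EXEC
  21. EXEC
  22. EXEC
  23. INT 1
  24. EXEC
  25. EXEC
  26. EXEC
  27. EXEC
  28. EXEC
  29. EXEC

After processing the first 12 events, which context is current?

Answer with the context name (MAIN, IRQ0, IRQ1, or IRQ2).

Event 1 (INT 1): INT 1 arrives: push (MAIN, PC=0), enter IRQ1 at PC=0 (depth now 1)
Event 2 (EXEC): [IRQ1] PC=0: DEC 3 -> ACC=-3
Event 3 (EXEC): [IRQ1] PC=1: DEC 2 -> ACC=-5
Event 4 (EXEC): [IRQ1] PC=2: IRET -> resume MAIN at PC=0 (depth now 0)
Event 5 (INT 0): INT 0 arrives: push (MAIN, PC=0), enter IRQ0 at PC=0 (depth now 1)
Event 6 (EXEC): [IRQ0] PC=0: DEC 2 -> ACC=-7
Event 7 (INT 0): INT 0 arrives: push (IRQ0, PC=1), enter IRQ0 at PC=0 (depth now 2)
Event 8 (EXEC): [IRQ0] PC=0: DEC 2 -> ACC=-9
Event 9 (EXEC): [IRQ0] PC=1: INC 1 -> ACC=-8
Event 10 (EXEC): [IRQ0] PC=2: IRET -> resume IRQ0 at PC=1 (depth now 1)
Event 11 (INT 0): INT 0 arrives: push (IRQ0, PC=1), enter IRQ0 at PC=0 (depth now 2)
Event 12 (EXEC): [IRQ0] PC=0: DEC 2 -> ACC=-10

Answer: IRQ0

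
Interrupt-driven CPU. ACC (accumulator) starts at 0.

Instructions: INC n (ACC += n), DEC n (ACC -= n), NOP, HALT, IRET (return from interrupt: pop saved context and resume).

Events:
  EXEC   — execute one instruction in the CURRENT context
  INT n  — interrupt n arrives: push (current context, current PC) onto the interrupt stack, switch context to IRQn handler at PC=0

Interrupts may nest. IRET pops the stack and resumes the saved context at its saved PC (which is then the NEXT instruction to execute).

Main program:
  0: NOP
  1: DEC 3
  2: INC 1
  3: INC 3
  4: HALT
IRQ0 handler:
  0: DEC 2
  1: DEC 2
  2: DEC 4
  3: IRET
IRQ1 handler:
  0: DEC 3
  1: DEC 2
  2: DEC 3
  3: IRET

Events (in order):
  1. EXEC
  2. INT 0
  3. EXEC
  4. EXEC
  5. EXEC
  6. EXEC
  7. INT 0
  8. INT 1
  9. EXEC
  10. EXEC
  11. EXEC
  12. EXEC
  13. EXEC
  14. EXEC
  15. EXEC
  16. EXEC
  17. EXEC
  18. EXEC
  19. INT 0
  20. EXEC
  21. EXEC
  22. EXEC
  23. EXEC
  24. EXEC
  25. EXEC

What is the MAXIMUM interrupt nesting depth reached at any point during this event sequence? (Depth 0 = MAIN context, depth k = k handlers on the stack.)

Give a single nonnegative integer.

Answer: 2

Derivation:
Event 1 (EXEC): [MAIN] PC=0: NOP [depth=0]
Event 2 (INT 0): INT 0 arrives: push (MAIN, PC=1), enter IRQ0 at PC=0 (depth now 1) [depth=1]
Event 3 (EXEC): [IRQ0] PC=0: DEC 2 -> ACC=-2 [depth=1]
Event 4 (EXEC): [IRQ0] PC=1: DEC 2 -> ACC=-4 [depth=1]
Event 5 (EXEC): [IRQ0] PC=2: DEC 4 -> ACC=-8 [depth=1]
Event 6 (EXEC): [IRQ0] PC=3: IRET -> resume MAIN at PC=1 (depth now 0) [depth=0]
Event 7 (INT 0): INT 0 arrives: push (MAIN, PC=1), enter IRQ0 at PC=0 (depth now 1) [depth=1]
Event 8 (INT 1): INT 1 arrives: push (IRQ0, PC=0), enter IRQ1 at PC=0 (depth now 2) [depth=2]
Event 9 (EXEC): [IRQ1] PC=0: DEC 3 -> ACC=-11 [depth=2]
Event 10 (EXEC): [IRQ1] PC=1: DEC 2 -> ACC=-13 [depth=2]
Event 11 (EXEC): [IRQ1] PC=2: DEC 3 -> ACC=-16 [depth=2]
Event 12 (EXEC): [IRQ1] PC=3: IRET -> resume IRQ0 at PC=0 (depth now 1) [depth=1]
Event 13 (EXEC): [IRQ0] PC=0: DEC 2 -> ACC=-18 [depth=1]
Event 14 (EXEC): [IRQ0] PC=1: DEC 2 -> ACC=-20 [depth=1]
Event 15 (EXEC): [IRQ0] PC=2: DEC 4 -> ACC=-24 [depth=1]
Event 16 (EXEC): [IRQ0] PC=3: IRET -> resume MAIN at PC=1 (depth now 0) [depth=0]
Event 17 (EXEC): [MAIN] PC=1: DEC 3 -> ACC=-27 [depth=0]
Event 18 (EXEC): [MAIN] PC=2: INC 1 -> ACC=-26 [depth=0]
Event 19 (INT 0): INT 0 arrives: push (MAIN, PC=3), enter IRQ0 at PC=0 (depth now 1) [depth=1]
Event 20 (EXEC): [IRQ0] PC=0: DEC 2 -> ACC=-28 [depth=1]
Event 21 (EXEC): [IRQ0] PC=1: DEC 2 -> ACC=-30 [depth=1]
Event 22 (EXEC): [IRQ0] PC=2: DEC 4 -> ACC=-34 [depth=1]
Event 23 (EXEC): [IRQ0] PC=3: IRET -> resume MAIN at PC=3 (depth now 0) [depth=0]
Event 24 (EXEC): [MAIN] PC=3: INC 3 -> ACC=-31 [depth=0]
Event 25 (EXEC): [MAIN] PC=4: HALT [depth=0]
Max depth observed: 2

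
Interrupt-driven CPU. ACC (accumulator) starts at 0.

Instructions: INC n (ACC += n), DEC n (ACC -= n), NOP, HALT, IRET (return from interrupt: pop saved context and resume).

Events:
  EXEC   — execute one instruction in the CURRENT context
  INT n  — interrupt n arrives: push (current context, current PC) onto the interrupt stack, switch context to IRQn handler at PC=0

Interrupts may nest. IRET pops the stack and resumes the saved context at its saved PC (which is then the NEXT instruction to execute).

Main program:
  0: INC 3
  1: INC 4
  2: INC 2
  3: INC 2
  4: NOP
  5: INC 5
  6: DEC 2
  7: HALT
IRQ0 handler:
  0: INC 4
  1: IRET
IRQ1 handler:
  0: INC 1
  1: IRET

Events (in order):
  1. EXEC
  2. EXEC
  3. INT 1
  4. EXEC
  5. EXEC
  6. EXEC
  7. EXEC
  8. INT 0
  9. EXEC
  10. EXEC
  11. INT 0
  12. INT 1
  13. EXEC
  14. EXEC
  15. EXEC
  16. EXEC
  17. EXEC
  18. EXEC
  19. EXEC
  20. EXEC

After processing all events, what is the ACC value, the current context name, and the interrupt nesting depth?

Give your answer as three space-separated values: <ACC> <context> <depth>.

Answer: 24 MAIN 0

Derivation:
Event 1 (EXEC): [MAIN] PC=0: INC 3 -> ACC=3
Event 2 (EXEC): [MAIN] PC=1: INC 4 -> ACC=7
Event 3 (INT 1): INT 1 arrives: push (MAIN, PC=2), enter IRQ1 at PC=0 (depth now 1)
Event 4 (EXEC): [IRQ1] PC=0: INC 1 -> ACC=8
Event 5 (EXEC): [IRQ1] PC=1: IRET -> resume MAIN at PC=2 (depth now 0)
Event 6 (EXEC): [MAIN] PC=2: INC 2 -> ACC=10
Event 7 (EXEC): [MAIN] PC=3: INC 2 -> ACC=12
Event 8 (INT 0): INT 0 arrives: push (MAIN, PC=4), enter IRQ0 at PC=0 (depth now 1)
Event 9 (EXEC): [IRQ0] PC=0: INC 4 -> ACC=16
Event 10 (EXEC): [IRQ0] PC=1: IRET -> resume MAIN at PC=4 (depth now 0)
Event 11 (INT 0): INT 0 arrives: push (MAIN, PC=4), enter IRQ0 at PC=0 (depth now 1)
Event 12 (INT 1): INT 1 arrives: push (IRQ0, PC=0), enter IRQ1 at PC=0 (depth now 2)
Event 13 (EXEC): [IRQ1] PC=0: INC 1 -> ACC=17
Event 14 (EXEC): [IRQ1] PC=1: IRET -> resume IRQ0 at PC=0 (depth now 1)
Event 15 (EXEC): [IRQ0] PC=0: INC 4 -> ACC=21
Event 16 (EXEC): [IRQ0] PC=1: IRET -> resume MAIN at PC=4 (depth now 0)
Event 17 (EXEC): [MAIN] PC=4: NOP
Event 18 (EXEC): [MAIN] PC=5: INC 5 -> ACC=26
Event 19 (EXEC): [MAIN] PC=6: DEC 2 -> ACC=24
Event 20 (EXEC): [MAIN] PC=7: HALT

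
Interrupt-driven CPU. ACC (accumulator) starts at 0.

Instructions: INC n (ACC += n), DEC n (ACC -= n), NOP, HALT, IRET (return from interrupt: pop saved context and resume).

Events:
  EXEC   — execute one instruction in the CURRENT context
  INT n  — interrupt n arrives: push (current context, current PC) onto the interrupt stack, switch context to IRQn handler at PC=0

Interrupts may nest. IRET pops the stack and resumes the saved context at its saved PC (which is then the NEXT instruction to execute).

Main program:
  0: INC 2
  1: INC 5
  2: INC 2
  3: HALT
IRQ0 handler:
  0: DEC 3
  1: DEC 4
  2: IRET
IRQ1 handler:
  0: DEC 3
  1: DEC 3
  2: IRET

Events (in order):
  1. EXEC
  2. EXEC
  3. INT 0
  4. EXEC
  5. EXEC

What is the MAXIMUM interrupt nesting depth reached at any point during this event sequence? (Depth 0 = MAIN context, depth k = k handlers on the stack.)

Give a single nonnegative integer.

Answer: 1

Derivation:
Event 1 (EXEC): [MAIN] PC=0: INC 2 -> ACC=2 [depth=0]
Event 2 (EXEC): [MAIN] PC=1: INC 5 -> ACC=7 [depth=0]
Event 3 (INT 0): INT 0 arrives: push (MAIN, PC=2), enter IRQ0 at PC=0 (depth now 1) [depth=1]
Event 4 (EXEC): [IRQ0] PC=0: DEC 3 -> ACC=4 [depth=1]
Event 5 (EXEC): [IRQ0] PC=1: DEC 4 -> ACC=0 [depth=1]
Max depth observed: 1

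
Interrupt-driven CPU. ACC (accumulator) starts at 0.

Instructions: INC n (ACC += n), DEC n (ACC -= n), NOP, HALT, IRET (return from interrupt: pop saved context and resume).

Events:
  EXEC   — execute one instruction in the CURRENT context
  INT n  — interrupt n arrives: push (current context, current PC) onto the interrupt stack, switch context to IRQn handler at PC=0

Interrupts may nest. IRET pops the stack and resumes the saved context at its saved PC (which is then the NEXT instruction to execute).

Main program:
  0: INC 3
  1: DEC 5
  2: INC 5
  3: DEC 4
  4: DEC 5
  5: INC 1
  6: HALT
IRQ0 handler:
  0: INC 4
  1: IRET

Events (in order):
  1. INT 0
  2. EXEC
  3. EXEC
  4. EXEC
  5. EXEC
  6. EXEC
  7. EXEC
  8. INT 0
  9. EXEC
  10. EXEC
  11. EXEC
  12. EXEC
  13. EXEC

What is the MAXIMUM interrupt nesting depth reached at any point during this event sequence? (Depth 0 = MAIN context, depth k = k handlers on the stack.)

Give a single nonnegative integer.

Event 1 (INT 0): INT 0 arrives: push (MAIN, PC=0), enter IRQ0 at PC=0 (depth now 1) [depth=1]
Event 2 (EXEC): [IRQ0] PC=0: INC 4 -> ACC=4 [depth=1]
Event 3 (EXEC): [IRQ0] PC=1: IRET -> resume MAIN at PC=0 (depth now 0) [depth=0]
Event 4 (EXEC): [MAIN] PC=0: INC 3 -> ACC=7 [depth=0]
Event 5 (EXEC): [MAIN] PC=1: DEC 5 -> ACC=2 [depth=0]
Event 6 (EXEC): [MAIN] PC=2: INC 5 -> ACC=7 [depth=0]
Event 7 (EXEC): [MAIN] PC=3: DEC 4 -> ACC=3 [depth=0]
Event 8 (INT 0): INT 0 arrives: push (MAIN, PC=4), enter IRQ0 at PC=0 (depth now 1) [depth=1]
Event 9 (EXEC): [IRQ0] PC=0: INC 4 -> ACC=7 [depth=1]
Event 10 (EXEC): [IRQ0] PC=1: IRET -> resume MAIN at PC=4 (depth now 0) [depth=0]
Event 11 (EXEC): [MAIN] PC=4: DEC 5 -> ACC=2 [depth=0]
Event 12 (EXEC): [MAIN] PC=5: INC 1 -> ACC=3 [depth=0]
Event 13 (EXEC): [MAIN] PC=6: HALT [depth=0]
Max depth observed: 1

Answer: 1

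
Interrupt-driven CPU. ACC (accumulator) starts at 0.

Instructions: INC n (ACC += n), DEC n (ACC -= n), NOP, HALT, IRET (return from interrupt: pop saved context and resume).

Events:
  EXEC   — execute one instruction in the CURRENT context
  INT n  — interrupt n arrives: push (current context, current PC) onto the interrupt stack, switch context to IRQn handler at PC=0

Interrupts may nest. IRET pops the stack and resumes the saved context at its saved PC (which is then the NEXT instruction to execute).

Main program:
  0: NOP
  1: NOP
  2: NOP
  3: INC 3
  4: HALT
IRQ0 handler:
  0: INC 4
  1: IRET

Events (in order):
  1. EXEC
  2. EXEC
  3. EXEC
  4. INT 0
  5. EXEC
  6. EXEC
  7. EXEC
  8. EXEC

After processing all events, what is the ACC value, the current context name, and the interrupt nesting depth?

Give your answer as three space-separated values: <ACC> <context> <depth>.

Answer: 7 MAIN 0

Derivation:
Event 1 (EXEC): [MAIN] PC=0: NOP
Event 2 (EXEC): [MAIN] PC=1: NOP
Event 3 (EXEC): [MAIN] PC=2: NOP
Event 4 (INT 0): INT 0 arrives: push (MAIN, PC=3), enter IRQ0 at PC=0 (depth now 1)
Event 5 (EXEC): [IRQ0] PC=0: INC 4 -> ACC=4
Event 6 (EXEC): [IRQ0] PC=1: IRET -> resume MAIN at PC=3 (depth now 0)
Event 7 (EXEC): [MAIN] PC=3: INC 3 -> ACC=7
Event 8 (EXEC): [MAIN] PC=4: HALT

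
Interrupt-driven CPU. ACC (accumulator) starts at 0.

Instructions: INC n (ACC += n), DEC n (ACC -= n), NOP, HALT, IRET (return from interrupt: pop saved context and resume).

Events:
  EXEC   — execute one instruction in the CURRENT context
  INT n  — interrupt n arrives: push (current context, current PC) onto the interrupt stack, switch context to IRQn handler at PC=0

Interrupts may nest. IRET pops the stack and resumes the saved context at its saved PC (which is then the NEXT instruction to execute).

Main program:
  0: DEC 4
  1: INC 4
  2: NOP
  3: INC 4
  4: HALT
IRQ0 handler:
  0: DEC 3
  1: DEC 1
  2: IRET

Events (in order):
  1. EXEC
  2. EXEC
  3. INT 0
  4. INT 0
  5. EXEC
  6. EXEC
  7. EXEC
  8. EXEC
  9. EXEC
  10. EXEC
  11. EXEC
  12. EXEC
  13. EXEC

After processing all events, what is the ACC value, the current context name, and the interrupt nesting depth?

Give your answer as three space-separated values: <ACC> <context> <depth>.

Event 1 (EXEC): [MAIN] PC=0: DEC 4 -> ACC=-4
Event 2 (EXEC): [MAIN] PC=1: INC 4 -> ACC=0
Event 3 (INT 0): INT 0 arrives: push (MAIN, PC=2), enter IRQ0 at PC=0 (depth now 1)
Event 4 (INT 0): INT 0 arrives: push (IRQ0, PC=0), enter IRQ0 at PC=0 (depth now 2)
Event 5 (EXEC): [IRQ0] PC=0: DEC 3 -> ACC=-3
Event 6 (EXEC): [IRQ0] PC=1: DEC 1 -> ACC=-4
Event 7 (EXEC): [IRQ0] PC=2: IRET -> resume IRQ0 at PC=0 (depth now 1)
Event 8 (EXEC): [IRQ0] PC=0: DEC 3 -> ACC=-7
Event 9 (EXEC): [IRQ0] PC=1: DEC 1 -> ACC=-8
Event 10 (EXEC): [IRQ0] PC=2: IRET -> resume MAIN at PC=2 (depth now 0)
Event 11 (EXEC): [MAIN] PC=2: NOP
Event 12 (EXEC): [MAIN] PC=3: INC 4 -> ACC=-4
Event 13 (EXEC): [MAIN] PC=4: HALT

Answer: -4 MAIN 0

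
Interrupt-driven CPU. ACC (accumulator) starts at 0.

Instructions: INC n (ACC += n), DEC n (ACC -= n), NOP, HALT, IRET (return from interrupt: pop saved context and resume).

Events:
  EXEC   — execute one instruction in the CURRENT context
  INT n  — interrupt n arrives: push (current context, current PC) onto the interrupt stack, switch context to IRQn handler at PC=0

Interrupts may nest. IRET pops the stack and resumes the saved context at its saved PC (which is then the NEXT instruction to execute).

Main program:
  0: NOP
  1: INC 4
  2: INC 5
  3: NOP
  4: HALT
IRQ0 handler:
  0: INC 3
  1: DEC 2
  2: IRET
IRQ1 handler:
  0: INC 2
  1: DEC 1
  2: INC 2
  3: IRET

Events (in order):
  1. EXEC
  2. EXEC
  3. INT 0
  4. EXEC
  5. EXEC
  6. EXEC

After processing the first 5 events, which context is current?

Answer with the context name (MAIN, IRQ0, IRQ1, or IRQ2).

Answer: IRQ0

Derivation:
Event 1 (EXEC): [MAIN] PC=0: NOP
Event 2 (EXEC): [MAIN] PC=1: INC 4 -> ACC=4
Event 3 (INT 0): INT 0 arrives: push (MAIN, PC=2), enter IRQ0 at PC=0 (depth now 1)
Event 4 (EXEC): [IRQ0] PC=0: INC 3 -> ACC=7
Event 5 (EXEC): [IRQ0] PC=1: DEC 2 -> ACC=5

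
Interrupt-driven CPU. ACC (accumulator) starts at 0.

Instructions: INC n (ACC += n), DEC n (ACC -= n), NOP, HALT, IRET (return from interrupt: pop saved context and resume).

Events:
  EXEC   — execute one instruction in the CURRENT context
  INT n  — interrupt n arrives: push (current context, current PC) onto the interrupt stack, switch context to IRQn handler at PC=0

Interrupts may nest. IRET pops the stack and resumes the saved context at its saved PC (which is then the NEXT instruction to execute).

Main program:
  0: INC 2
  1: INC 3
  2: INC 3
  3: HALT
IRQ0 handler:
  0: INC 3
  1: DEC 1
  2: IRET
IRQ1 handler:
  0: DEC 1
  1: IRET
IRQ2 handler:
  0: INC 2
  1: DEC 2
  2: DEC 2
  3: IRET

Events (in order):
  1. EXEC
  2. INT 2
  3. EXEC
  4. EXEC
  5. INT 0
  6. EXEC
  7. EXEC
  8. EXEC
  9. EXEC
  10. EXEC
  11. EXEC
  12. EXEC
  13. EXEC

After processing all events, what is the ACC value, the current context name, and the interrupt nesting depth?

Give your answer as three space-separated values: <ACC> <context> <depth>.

Answer: 8 MAIN 0

Derivation:
Event 1 (EXEC): [MAIN] PC=0: INC 2 -> ACC=2
Event 2 (INT 2): INT 2 arrives: push (MAIN, PC=1), enter IRQ2 at PC=0 (depth now 1)
Event 3 (EXEC): [IRQ2] PC=0: INC 2 -> ACC=4
Event 4 (EXEC): [IRQ2] PC=1: DEC 2 -> ACC=2
Event 5 (INT 0): INT 0 arrives: push (IRQ2, PC=2), enter IRQ0 at PC=0 (depth now 2)
Event 6 (EXEC): [IRQ0] PC=0: INC 3 -> ACC=5
Event 7 (EXEC): [IRQ0] PC=1: DEC 1 -> ACC=4
Event 8 (EXEC): [IRQ0] PC=2: IRET -> resume IRQ2 at PC=2 (depth now 1)
Event 9 (EXEC): [IRQ2] PC=2: DEC 2 -> ACC=2
Event 10 (EXEC): [IRQ2] PC=3: IRET -> resume MAIN at PC=1 (depth now 0)
Event 11 (EXEC): [MAIN] PC=1: INC 3 -> ACC=5
Event 12 (EXEC): [MAIN] PC=2: INC 3 -> ACC=8
Event 13 (EXEC): [MAIN] PC=3: HALT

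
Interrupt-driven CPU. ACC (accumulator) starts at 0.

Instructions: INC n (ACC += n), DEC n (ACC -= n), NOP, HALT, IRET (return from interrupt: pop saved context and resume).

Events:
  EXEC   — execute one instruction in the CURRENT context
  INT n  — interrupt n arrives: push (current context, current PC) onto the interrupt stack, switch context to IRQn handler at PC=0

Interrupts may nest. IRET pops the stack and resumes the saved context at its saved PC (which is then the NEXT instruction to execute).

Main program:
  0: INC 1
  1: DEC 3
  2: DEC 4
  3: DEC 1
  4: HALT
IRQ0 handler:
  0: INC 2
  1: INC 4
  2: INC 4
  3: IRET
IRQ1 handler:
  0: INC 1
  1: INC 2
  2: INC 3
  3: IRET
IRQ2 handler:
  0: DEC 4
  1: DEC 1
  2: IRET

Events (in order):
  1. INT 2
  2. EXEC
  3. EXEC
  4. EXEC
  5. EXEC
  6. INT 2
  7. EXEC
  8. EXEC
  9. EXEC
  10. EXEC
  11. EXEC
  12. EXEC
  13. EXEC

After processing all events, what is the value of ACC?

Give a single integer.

Event 1 (INT 2): INT 2 arrives: push (MAIN, PC=0), enter IRQ2 at PC=0 (depth now 1)
Event 2 (EXEC): [IRQ2] PC=0: DEC 4 -> ACC=-4
Event 3 (EXEC): [IRQ2] PC=1: DEC 1 -> ACC=-5
Event 4 (EXEC): [IRQ2] PC=2: IRET -> resume MAIN at PC=0 (depth now 0)
Event 5 (EXEC): [MAIN] PC=0: INC 1 -> ACC=-4
Event 6 (INT 2): INT 2 arrives: push (MAIN, PC=1), enter IRQ2 at PC=0 (depth now 1)
Event 7 (EXEC): [IRQ2] PC=0: DEC 4 -> ACC=-8
Event 8 (EXEC): [IRQ2] PC=1: DEC 1 -> ACC=-9
Event 9 (EXEC): [IRQ2] PC=2: IRET -> resume MAIN at PC=1 (depth now 0)
Event 10 (EXEC): [MAIN] PC=1: DEC 3 -> ACC=-12
Event 11 (EXEC): [MAIN] PC=2: DEC 4 -> ACC=-16
Event 12 (EXEC): [MAIN] PC=3: DEC 1 -> ACC=-17
Event 13 (EXEC): [MAIN] PC=4: HALT

Answer: -17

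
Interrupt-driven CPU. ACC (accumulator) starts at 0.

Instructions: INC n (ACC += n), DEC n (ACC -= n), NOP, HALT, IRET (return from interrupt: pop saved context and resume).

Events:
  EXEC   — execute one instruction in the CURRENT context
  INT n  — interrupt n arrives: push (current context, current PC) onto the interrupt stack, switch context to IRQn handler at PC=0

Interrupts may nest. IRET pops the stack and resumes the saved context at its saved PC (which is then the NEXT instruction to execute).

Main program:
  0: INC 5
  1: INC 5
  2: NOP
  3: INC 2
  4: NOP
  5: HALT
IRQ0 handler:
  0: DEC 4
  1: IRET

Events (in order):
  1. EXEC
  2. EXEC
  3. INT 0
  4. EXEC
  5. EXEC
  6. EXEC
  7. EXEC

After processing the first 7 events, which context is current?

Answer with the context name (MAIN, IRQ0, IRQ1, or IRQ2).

Answer: MAIN

Derivation:
Event 1 (EXEC): [MAIN] PC=0: INC 5 -> ACC=5
Event 2 (EXEC): [MAIN] PC=1: INC 5 -> ACC=10
Event 3 (INT 0): INT 0 arrives: push (MAIN, PC=2), enter IRQ0 at PC=0 (depth now 1)
Event 4 (EXEC): [IRQ0] PC=0: DEC 4 -> ACC=6
Event 5 (EXEC): [IRQ0] PC=1: IRET -> resume MAIN at PC=2 (depth now 0)
Event 6 (EXEC): [MAIN] PC=2: NOP
Event 7 (EXEC): [MAIN] PC=3: INC 2 -> ACC=8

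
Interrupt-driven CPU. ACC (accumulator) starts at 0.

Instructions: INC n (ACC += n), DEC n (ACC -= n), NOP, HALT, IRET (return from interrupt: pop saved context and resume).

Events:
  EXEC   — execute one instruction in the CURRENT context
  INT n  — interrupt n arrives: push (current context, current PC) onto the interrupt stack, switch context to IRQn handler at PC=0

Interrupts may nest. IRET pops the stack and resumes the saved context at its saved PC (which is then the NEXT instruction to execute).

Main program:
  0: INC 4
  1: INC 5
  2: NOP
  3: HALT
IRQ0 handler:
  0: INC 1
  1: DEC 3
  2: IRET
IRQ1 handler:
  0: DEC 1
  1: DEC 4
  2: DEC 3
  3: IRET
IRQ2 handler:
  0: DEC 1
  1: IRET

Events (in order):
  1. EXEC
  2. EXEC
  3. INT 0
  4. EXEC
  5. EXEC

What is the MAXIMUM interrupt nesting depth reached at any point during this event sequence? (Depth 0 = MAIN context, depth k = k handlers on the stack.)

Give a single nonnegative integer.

Event 1 (EXEC): [MAIN] PC=0: INC 4 -> ACC=4 [depth=0]
Event 2 (EXEC): [MAIN] PC=1: INC 5 -> ACC=9 [depth=0]
Event 3 (INT 0): INT 0 arrives: push (MAIN, PC=2), enter IRQ0 at PC=0 (depth now 1) [depth=1]
Event 4 (EXEC): [IRQ0] PC=0: INC 1 -> ACC=10 [depth=1]
Event 5 (EXEC): [IRQ0] PC=1: DEC 3 -> ACC=7 [depth=1]
Max depth observed: 1

Answer: 1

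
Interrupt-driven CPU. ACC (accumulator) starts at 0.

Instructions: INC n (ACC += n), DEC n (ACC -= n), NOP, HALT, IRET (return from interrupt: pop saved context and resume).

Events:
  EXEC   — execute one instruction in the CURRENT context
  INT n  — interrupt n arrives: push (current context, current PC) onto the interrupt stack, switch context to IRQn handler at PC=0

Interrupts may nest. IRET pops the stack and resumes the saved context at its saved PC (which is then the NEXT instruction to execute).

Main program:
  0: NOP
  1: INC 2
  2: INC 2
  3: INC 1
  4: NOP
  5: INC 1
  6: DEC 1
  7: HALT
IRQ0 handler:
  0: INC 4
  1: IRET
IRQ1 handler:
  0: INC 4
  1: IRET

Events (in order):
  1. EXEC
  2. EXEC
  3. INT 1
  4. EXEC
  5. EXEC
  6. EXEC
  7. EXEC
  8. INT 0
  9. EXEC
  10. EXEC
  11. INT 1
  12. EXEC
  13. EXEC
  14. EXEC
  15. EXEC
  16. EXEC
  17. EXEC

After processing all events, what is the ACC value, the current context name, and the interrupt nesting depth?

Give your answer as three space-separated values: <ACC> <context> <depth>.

Event 1 (EXEC): [MAIN] PC=0: NOP
Event 2 (EXEC): [MAIN] PC=1: INC 2 -> ACC=2
Event 3 (INT 1): INT 1 arrives: push (MAIN, PC=2), enter IRQ1 at PC=0 (depth now 1)
Event 4 (EXEC): [IRQ1] PC=0: INC 4 -> ACC=6
Event 5 (EXEC): [IRQ1] PC=1: IRET -> resume MAIN at PC=2 (depth now 0)
Event 6 (EXEC): [MAIN] PC=2: INC 2 -> ACC=8
Event 7 (EXEC): [MAIN] PC=3: INC 1 -> ACC=9
Event 8 (INT 0): INT 0 arrives: push (MAIN, PC=4), enter IRQ0 at PC=0 (depth now 1)
Event 9 (EXEC): [IRQ0] PC=0: INC 4 -> ACC=13
Event 10 (EXEC): [IRQ0] PC=1: IRET -> resume MAIN at PC=4 (depth now 0)
Event 11 (INT 1): INT 1 arrives: push (MAIN, PC=4), enter IRQ1 at PC=0 (depth now 1)
Event 12 (EXEC): [IRQ1] PC=0: INC 4 -> ACC=17
Event 13 (EXEC): [IRQ1] PC=1: IRET -> resume MAIN at PC=4 (depth now 0)
Event 14 (EXEC): [MAIN] PC=4: NOP
Event 15 (EXEC): [MAIN] PC=5: INC 1 -> ACC=18
Event 16 (EXEC): [MAIN] PC=6: DEC 1 -> ACC=17
Event 17 (EXEC): [MAIN] PC=7: HALT

Answer: 17 MAIN 0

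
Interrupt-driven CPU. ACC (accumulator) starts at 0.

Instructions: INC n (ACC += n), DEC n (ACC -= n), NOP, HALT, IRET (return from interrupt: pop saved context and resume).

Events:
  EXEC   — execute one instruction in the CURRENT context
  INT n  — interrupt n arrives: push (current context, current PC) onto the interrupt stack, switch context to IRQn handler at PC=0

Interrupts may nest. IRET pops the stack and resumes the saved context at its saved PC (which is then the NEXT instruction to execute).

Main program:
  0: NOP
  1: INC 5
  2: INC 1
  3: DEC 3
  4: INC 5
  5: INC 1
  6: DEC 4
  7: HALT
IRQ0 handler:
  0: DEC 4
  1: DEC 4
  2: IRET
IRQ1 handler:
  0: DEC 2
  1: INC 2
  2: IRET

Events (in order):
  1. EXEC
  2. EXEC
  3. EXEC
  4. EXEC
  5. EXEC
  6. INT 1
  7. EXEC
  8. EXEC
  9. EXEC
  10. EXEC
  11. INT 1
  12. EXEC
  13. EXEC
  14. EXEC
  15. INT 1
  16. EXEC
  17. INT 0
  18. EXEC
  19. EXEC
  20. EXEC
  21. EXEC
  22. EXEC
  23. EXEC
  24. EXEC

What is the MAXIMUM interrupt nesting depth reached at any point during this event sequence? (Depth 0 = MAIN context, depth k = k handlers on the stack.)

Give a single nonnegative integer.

Answer: 2

Derivation:
Event 1 (EXEC): [MAIN] PC=0: NOP [depth=0]
Event 2 (EXEC): [MAIN] PC=1: INC 5 -> ACC=5 [depth=0]
Event 3 (EXEC): [MAIN] PC=2: INC 1 -> ACC=6 [depth=0]
Event 4 (EXEC): [MAIN] PC=3: DEC 3 -> ACC=3 [depth=0]
Event 5 (EXEC): [MAIN] PC=4: INC 5 -> ACC=8 [depth=0]
Event 6 (INT 1): INT 1 arrives: push (MAIN, PC=5), enter IRQ1 at PC=0 (depth now 1) [depth=1]
Event 7 (EXEC): [IRQ1] PC=0: DEC 2 -> ACC=6 [depth=1]
Event 8 (EXEC): [IRQ1] PC=1: INC 2 -> ACC=8 [depth=1]
Event 9 (EXEC): [IRQ1] PC=2: IRET -> resume MAIN at PC=5 (depth now 0) [depth=0]
Event 10 (EXEC): [MAIN] PC=5: INC 1 -> ACC=9 [depth=0]
Event 11 (INT 1): INT 1 arrives: push (MAIN, PC=6), enter IRQ1 at PC=0 (depth now 1) [depth=1]
Event 12 (EXEC): [IRQ1] PC=0: DEC 2 -> ACC=7 [depth=1]
Event 13 (EXEC): [IRQ1] PC=1: INC 2 -> ACC=9 [depth=1]
Event 14 (EXEC): [IRQ1] PC=2: IRET -> resume MAIN at PC=6 (depth now 0) [depth=0]
Event 15 (INT 1): INT 1 arrives: push (MAIN, PC=6), enter IRQ1 at PC=0 (depth now 1) [depth=1]
Event 16 (EXEC): [IRQ1] PC=0: DEC 2 -> ACC=7 [depth=1]
Event 17 (INT 0): INT 0 arrives: push (IRQ1, PC=1), enter IRQ0 at PC=0 (depth now 2) [depth=2]
Event 18 (EXEC): [IRQ0] PC=0: DEC 4 -> ACC=3 [depth=2]
Event 19 (EXEC): [IRQ0] PC=1: DEC 4 -> ACC=-1 [depth=2]
Event 20 (EXEC): [IRQ0] PC=2: IRET -> resume IRQ1 at PC=1 (depth now 1) [depth=1]
Event 21 (EXEC): [IRQ1] PC=1: INC 2 -> ACC=1 [depth=1]
Event 22 (EXEC): [IRQ1] PC=2: IRET -> resume MAIN at PC=6 (depth now 0) [depth=0]
Event 23 (EXEC): [MAIN] PC=6: DEC 4 -> ACC=-3 [depth=0]
Event 24 (EXEC): [MAIN] PC=7: HALT [depth=0]
Max depth observed: 2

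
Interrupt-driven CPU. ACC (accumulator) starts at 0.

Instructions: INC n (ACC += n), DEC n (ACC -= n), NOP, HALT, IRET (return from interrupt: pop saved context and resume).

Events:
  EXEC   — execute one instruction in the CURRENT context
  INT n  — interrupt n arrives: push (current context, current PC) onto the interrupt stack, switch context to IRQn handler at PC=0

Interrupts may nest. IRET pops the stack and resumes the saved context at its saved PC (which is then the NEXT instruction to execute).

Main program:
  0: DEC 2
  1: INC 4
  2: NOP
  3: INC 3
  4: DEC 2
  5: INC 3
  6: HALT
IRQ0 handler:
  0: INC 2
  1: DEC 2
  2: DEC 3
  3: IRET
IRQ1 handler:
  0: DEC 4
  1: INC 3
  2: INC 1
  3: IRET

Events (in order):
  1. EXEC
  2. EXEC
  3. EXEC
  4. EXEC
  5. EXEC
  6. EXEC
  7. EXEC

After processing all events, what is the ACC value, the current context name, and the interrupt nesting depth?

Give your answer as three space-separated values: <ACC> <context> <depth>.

Event 1 (EXEC): [MAIN] PC=0: DEC 2 -> ACC=-2
Event 2 (EXEC): [MAIN] PC=1: INC 4 -> ACC=2
Event 3 (EXEC): [MAIN] PC=2: NOP
Event 4 (EXEC): [MAIN] PC=3: INC 3 -> ACC=5
Event 5 (EXEC): [MAIN] PC=4: DEC 2 -> ACC=3
Event 6 (EXEC): [MAIN] PC=5: INC 3 -> ACC=6
Event 7 (EXEC): [MAIN] PC=6: HALT

Answer: 6 MAIN 0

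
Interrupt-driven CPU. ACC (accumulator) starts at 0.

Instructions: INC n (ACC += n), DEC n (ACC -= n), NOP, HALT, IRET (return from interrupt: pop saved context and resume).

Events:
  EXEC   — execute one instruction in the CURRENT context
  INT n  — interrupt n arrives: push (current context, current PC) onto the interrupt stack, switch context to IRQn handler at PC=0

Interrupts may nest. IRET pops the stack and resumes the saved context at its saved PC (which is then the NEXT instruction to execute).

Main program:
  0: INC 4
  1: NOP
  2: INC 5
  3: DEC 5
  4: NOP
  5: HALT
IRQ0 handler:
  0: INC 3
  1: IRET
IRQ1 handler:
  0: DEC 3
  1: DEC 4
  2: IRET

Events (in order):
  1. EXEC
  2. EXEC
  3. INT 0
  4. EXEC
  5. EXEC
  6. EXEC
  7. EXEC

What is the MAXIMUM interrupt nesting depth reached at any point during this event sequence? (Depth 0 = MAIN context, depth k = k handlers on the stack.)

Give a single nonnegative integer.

Event 1 (EXEC): [MAIN] PC=0: INC 4 -> ACC=4 [depth=0]
Event 2 (EXEC): [MAIN] PC=1: NOP [depth=0]
Event 3 (INT 0): INT 0 arrives: push (MAIN, PC=2), enter IRQ0 at PC=0 (depth now 1) [depth=1]
Event 4 (EXEC): [IRQ0] PC=0: INC 3 -> ACC=7 [depth=1]
Event 5 (EXEC): [IRQ0] PC=1: IRET -> resume MAIN at PC=2 (depth now 0) [depth=0]
Event 6 (EXEC): [MAIN] PC=2: INC 5 -> ACC=12 [depth=0]
Event 7 (EXEC): [MAIN] PC=3: DEC 5 -> ACC=7 [depth=0]
Max depth observed: 1

Answer: 1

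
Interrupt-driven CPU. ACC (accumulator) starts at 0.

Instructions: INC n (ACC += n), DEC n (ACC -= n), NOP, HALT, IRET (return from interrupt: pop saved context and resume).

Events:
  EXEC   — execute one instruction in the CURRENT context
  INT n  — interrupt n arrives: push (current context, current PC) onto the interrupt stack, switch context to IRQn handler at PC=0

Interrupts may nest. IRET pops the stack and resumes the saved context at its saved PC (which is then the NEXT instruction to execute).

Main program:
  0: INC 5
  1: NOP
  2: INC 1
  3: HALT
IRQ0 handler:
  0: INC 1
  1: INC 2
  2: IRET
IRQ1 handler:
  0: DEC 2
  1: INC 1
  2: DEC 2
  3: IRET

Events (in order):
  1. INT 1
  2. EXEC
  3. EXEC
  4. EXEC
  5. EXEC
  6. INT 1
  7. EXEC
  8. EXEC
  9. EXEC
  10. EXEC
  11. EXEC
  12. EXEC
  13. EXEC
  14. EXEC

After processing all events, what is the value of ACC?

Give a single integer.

Event 1 (INT 1): INT 1 arrives: push (MAIN, PC=0), enter IRQ1 at PC=0 (depth now 1)
Event 2 (EXEC): [IRQ1] PC=0: DEC 2 -> ACC=-2
Event 3 (EXEC): [IRQ1] PC=1: INC 1 -> ACC=-1
Event 4 (EXEC): [IRQ1] PC=2: DEC 2 -> ACC=-3
Event 5 (EXEC): [IRQ1] PC=3: IRET -> resume MAIN at PC=0 (depth now 0)
Event 6 (INT 1): INT 1 arrives: push (MAIN, PC=0), enter IRQ1 at PC=0 (depth now 1)
Event 7 (EXEC): [IRQ1] PC=0: DEC 2 -> ACC=-5
Event 8 (EXEC): [IRQ1] PC=1: INC 1 -> ACC=-4
Event 9 (EXEC): [IRQ1] PC=2: DEC 2 -> ACC=-6
Event 10 (EXEC): [IRQ1] PC=3: IRET -> resume MAIN at PC=0 (depth now 0)
Event 11 (EXEC): [MAIN] PC=0: INC 5 -> ACC=-1
Event 12 (EXEC): [MAIN] PC=1: NOP
Event 13 (EXEC): [MAIN] PC=2: INC 1 -> ACC=0
Event 14 (EXEC): [MAIN] PC=3: HALT

Answer: 0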